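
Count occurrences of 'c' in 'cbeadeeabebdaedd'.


Scanning 'cbeadeeabebdaedd' for 'c':
  Position 0: 'c' -> MATCH (count: 1)
Total occurrences of 'c': 1

1


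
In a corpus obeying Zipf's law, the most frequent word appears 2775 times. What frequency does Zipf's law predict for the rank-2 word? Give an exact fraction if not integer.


Zipf's law: freq(rank) = f1 / rank
f1 = 2775, rank = 2
freq = 2775 / 2
GCD(2775, 2) = 1
Simplified: 2775/2

2775/2


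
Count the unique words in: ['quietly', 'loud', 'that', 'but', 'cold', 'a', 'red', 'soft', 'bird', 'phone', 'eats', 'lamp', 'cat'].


Listing all tokens and tracking unique types:
  Token 1: 'quietly' -> NEW (unique so far: 1)
  Token 2: 'loud' -> NEW (unique so far: 2)
  Token 3: 'that' -> NEW (unique so far: 3)
  Token 4: 'but' -> NEW (unique so far: 4)
  Token 5: 'cold' -> NEW (unique so far: 5)
  Token 6: 'a' -> NEW (unique so far: 6)
  Token 7: 'red' -> NEW (unique so far: 7)
  Token 8: 'soft' -> NEW (unique so far: 8)
  Token 9: 'bird' -> NEW (unique so far: 9)
  Token 10: 'phone' -> NEW (unique so far: 10)
  Token 11: 'eats' -> NEW (unique so far: 11)
  Token 12: 'lamp' -> NEW (unique so far: 12)
  Token 13: 'cat' -> NEW (unique so far: 13)
Unique types: ('a', 'bird', 'but', 'cat', 'cold', 'eats', 'lamp', 'loud', 'phone', 'quietly', 'red', 'soft', 'that')
Vocabulary size: 13

13


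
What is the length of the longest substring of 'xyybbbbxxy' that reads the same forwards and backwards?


Scanning 'xyybbbbxxy' for palindromic substrings.
Substring at positions 3-6: 'bbbb'.
Check: reverse('bbbb') = 'bbbb' -> palindrome confirmed.
Neighbouring characters ('y' / 'x') break symmetry, so it cannot extend further.
No longer palindromic substring exists; longest length = 4

4


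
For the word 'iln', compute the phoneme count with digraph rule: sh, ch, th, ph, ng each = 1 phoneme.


Parsing 'iln' greedily, digraphs first:
  'i' -> vowel phoneme (phonemes so far: 1)
  'l' -> consonant phoneme (phonemes so far: 2)
  'n' -> consonant phoneme (phonemes so far: 3)
Total phonemes: 3

3


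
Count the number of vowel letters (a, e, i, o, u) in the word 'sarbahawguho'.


Scanning each character of 'sarbahawguho':
  Position 1: 's' -> consonant (running count: 0)
  Position 2: 'a' -> vowel (running count: 1)
  Position 3: 'r' -> consonant (running count: 1)
  Position 4: 'b' -> consonant (running count: 1)
  Position 5: 'a' -> vowel (running count: 2)
  Position 6: 'h' -> consonant (running count: 2)
  Position 7: 'a' -> vowel (running count: 3)
  Position 8: 'w' -> consonant (running count: 3)
  Position 9: 'g' -> consonant (running count: 3)
  Position 10: 'u' -> vowel (running count: 4)
  Position 11: 'h' -> consonant (running count: 4)
  Position 12: 'o' -> vowel (running count: 5)
Total vowels: 5

5


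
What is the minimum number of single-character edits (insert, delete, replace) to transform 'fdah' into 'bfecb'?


Building DP table for s1='fdah' (len 4) and s2='bfecb' (len 5):
       b  f  e  c  b
    0  1  2  3  4  5
  f 1  1  1  2  3  4
  d 2  2  2  2  3  4
  a 3  3  3  3  3  4
  h 4  4  4  4  4  4
Edit distance = dp[4][5] = 4

4


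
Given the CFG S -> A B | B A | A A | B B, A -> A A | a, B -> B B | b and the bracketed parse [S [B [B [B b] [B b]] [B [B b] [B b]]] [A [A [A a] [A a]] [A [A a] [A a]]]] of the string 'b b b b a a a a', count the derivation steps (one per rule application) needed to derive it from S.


Every bracketed nonterminal node [X ...] in the tree is produced by exactly one rule application.
Reading the tree off as a leftmost derivation:
  Step 1: S  =>  B A   (applied S -> B A)
  Step 2: B A  =>  B B A   (applied B -> B B)
  Step 3: B B A  =>  B B B A   (applied B -> B B)
  Step 4: B B B A  =>  b B B A   (applied B -> b)
  Step 5: b B B A  =>  b b B A   (applied B -> b)
  Step 6: b b B A  =>  b b B B A   (applied B -> B B)
  Step 7: b b B B A  =>  b b b B A   (applied B -> b)
  Step 8: b b b B A  =>  b b b b A   (applied B -> b)
  Step 9: b b b b A  =>  b b b b A A   (applied A -> A A)
  Step 10: b b b b A A  =>  b b b b A A A   (applied A -> A A)
  Step 11: b b b b A A A  =>  b b b b a A A   (applied A -> a)
  Step 12: b b b b a A A  =>  b b b b a a A   (applied A -> a)
  Step 13: b b b b a a A  =>  b b b b a a A A   (applied A -> A A)
  Step 14: b b b b a a A A  =>  b b b b a a a A   (applied A -> a)
  Step 15: b b b b a a a A  =>  b b b b a a a a   (applied A -> a)
Final yield: b b b b a a a a
Total rewrite steps: 15

15


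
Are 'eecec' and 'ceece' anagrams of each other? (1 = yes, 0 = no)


Sort characters of 'eecec': 'cceee'
Sort characters of 'ceece': 'cceee'
Sorted forms match -> they ARE anagrams
Result: 1

1


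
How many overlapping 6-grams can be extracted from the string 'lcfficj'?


String 'lcfficj' has length L = 7.
Number of overlapping n-grams = L - n + 1
Substituting: 7 - 6 + 1 = 2

2


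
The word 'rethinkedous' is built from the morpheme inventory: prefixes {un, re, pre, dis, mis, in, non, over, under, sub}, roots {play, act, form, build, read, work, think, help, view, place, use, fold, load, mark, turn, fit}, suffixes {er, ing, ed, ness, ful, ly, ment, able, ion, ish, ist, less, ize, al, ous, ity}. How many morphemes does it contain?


Segmenting 'rethinkedous' against the inventory:
  're' -> prefix (morpheme 1)
  'think' -> root (morpheme 2)
  'ed' -> suffix (morpheme 3)
  'ous' -> suffix (morpheme 4)
Total morphemes: 4

4


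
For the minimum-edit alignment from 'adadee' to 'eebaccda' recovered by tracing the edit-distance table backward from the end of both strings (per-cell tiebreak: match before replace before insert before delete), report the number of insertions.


Edit distance = 7. Backtracking from cell (6, 8) with preference match > replace > insert > delete,
then listing the resulting alignment 'adadee' -> 'eebaccda' left to right:
  Step 1: insert 'e' [insertion #1]
  Step 2: replace a->e
  Step 3: replace d->b
  Step 4: keep 'a'
  Step 5: insert 'c' [insertion #2]
  Step 6: replace d->c
  Step 7: replace e->d
  Step 8: replace e->a
Total insertions: 2

2


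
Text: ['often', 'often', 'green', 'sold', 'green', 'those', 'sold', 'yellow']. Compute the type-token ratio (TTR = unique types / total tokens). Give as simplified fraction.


Tokens: 8
Unique types: ('green', 'often', 'sold', 'those', 'yellow') = 5
TTR = 5/8
Already in lowest terms.

5/8


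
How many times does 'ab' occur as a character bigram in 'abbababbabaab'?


Scanning 'abbababbabaab' for bigram 'ab':
  Position 0: 'ab' -> MATCH
  Position 1: 'bb' -> no
  Position 2: 'ba' -> no
  Position 3: 'ab' -> MATCH
  Position 4: 'ba' -> no
  Position 5: 'ab' -> MATCH
  Position 6: 'bb' -> no
  Position 7: 'ba' -> no
  Position 8: 'ab' -> MATCH
  Position 9: 'ba' -> no
  Position 10: 'aa' -> no
  Position 11: 'ab' -> MATCH
Total matches: 5

5


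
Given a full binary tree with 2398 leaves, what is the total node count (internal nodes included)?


Leaf nodes (terminals): 2398
Internal nodes = n - 1 = 2398 - 1 = 2397
Total = leaves + internal = 2398 + 2397 = 4795

4795


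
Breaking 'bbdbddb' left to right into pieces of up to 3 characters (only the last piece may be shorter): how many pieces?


'bbdbddb' has 7 characters.
Chunking with max size 3:
  Chunk 1: 'bbd' (positions 0-2)
  Chunk 2: 'bdd' (positions 3-5)
  Chunk 3: 'b' (positions 6-6)
Total chunks: ceil(7 / 3) = 3

3


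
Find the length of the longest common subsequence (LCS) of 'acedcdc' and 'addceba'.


DP table for LCS of 'acedcdc' and 'addceba':
       a  d  d  c  e  b  a
    0  0  0  0  0  0  0  0
  a 0  1  1  1  1  1  1  1
  c 0  1  1  1  2  2  2  2
  e 0  1  1  1  2  3  3  3
  d 0  1  2  2  2  3  3  3
  c 0  1  2  2  3  3  3  3
  d 0  1  2  3  3  3  3  3
  c 0  1  2  3  4  4  4  4
LCS: 'addc'
LCS length = 4

4


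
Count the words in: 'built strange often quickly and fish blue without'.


Counting words by splitting on spaces:
  Word 1: 'built'
  Word 2: 'strange'
  Word 3: 'often'
  Word 4: 'quickly'
  Word 5: 'and'
  Word 6: 'fish'
  Word 7: 'blue'
  Word 8: 'without'
Total words: 8

8


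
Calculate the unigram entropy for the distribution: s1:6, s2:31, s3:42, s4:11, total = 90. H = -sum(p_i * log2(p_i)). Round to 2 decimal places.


Computing entropy H = -sum(p_i * log2(p_i)):
  s1: p = 6/90 = 0.0667, -p*log2(p) = 0.2605
  s2: p = 31/90 = 0.3444, -p*log2(p) = 0.5296
  s3: p = 42/90 = 0.4667, -p*log2(p) = 0.5131
  s4: p = 11/90 = 0.1222, -p*log2(p) = 0.3706
H = sum of terms = 1.6738
Rounded to 2 decimals: 1.67

1.67


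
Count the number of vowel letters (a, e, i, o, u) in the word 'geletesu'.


Scanning each character of 'geletesu':
  Position 1: 'g' -> consonant (running count: 0)
  Position 2: 'e' -> vowel (running count: 1)
  Position 3: 'l' -> consonant (running count: 1)
  Position 4: 'e' -> vowel (running count: 2)
  Position 5: 't' -> consonant (running count: 2)
  Position 6: 'e' -> vowel (running count: 3)
  Position 7: 's' -> consonant (running count: 3)
  Position 8: 'u' -> vowel (running count: 4)
Total vowels: 4

4


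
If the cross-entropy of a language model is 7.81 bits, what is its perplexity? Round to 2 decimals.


Perplexity formula: PP = 2^H
H = 7.81
PP = 2^7.81
Decompose: 2^7.81 = 2^7 * 2^0.81
2^7 = 128, 2^0.81 ~ 1.7532114
PP ~ 128 * 1.7532114 = 224.4110592
Rounded to 2 decimals: 224.41

224.41


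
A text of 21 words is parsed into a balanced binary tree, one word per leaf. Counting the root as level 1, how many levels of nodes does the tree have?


In a balanced binary tree with n leaves the deepest leaf is ceil(log2(n)) edges below the root,
so counting node levels inclusive of root and leaves gives ceil(log2(n)) + 1 levels.
log2(21) = 4.3923
ceil(4.3923) = 5
levels = 5 + 1 = 6

6


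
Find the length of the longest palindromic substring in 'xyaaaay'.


Scanning 'xyaaaay' for palindromic substrings.
Substring at positions 1-6: 'yaaaay'.
Check: reverse('yaaaay') = 'yaaaay' -> palindrome confirmed.
Neighbouring characters ('x' / '-') break symmetry, so it cannot extend further.
No longer palindromic substring exists; longest length = 6

6


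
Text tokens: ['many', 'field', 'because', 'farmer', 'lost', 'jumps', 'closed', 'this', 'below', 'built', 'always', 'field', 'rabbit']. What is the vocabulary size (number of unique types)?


Listing all tokens and tracking unique types:
  Token 1: 'many' -> NEW (unique so far: 1)
  Token 2: 'field' -> NEW (unique so far: 2)
  Token 3: 'because' -> NEW (unique so far: 3)
  Token 4: 'farmer' -> NEW (unique so far: 4)
  Token 5: 'lost' -> NEW (unique so far: 5)
  Token 6: 'jumps' -> NEW (unique so far: 6)
  Token 7: 'closed' -> NEW (unique so far: 7)
  Token 8: 'this' -> NEW (unique so far: 8)
  Token 9: 'below' -> NEW (unique so far: 9)
  Token 10: 'built' -> NEW (unique so far: 10)
  Token 11: 'always' -> NEW (unique so far: 11)
  Token 12: 'field' -> duplicate (unique so far: 11)
  Token 13: 'rabbit' -> NEW (unique so far: 12)
Unique types: ('always', 'because', 'below', 'built', 'closed', 'farmer', 'field', 'jumps', 'lost', 'many', 'rabbit', 'this')
Vocabulary size: 12

12


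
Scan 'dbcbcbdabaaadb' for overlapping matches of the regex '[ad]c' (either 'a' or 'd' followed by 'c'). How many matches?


Pattern: [ad]c means either 'a' or 'd' followed by 'c'.
Scanning 'dbcbcbdabaaadb' position-by-position:
  Pos 0: window 'db' -> no
  Pos 1: window 'bc' -> no
  Pos 2: window 'cb' -> no
  Pos 3: window 'bc' -> no
  Pos 4: window 'cb' -> no
  Pos 5: window 'bd' -> no
  Pos 6: window 'da' -> no
  Pos 7: window 'ab' -> no
  Pos 8: window 'ba' -> no
  Pos 9: window 'aa' -> no
  Pos 10: window 'aa' -> no
  Pos 11: window 'ad' -> no
  Pos 12: window 'db' -> no
  Pos 13: window 'b' -> no
Total matches: 0

0


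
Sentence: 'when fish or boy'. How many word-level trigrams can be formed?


Word trigrams from [4] words:
  Trigram 1: (when fish or)
  Trigram 2: (fish or boy)
Total word trigrams: 4 - 2 = 2

2


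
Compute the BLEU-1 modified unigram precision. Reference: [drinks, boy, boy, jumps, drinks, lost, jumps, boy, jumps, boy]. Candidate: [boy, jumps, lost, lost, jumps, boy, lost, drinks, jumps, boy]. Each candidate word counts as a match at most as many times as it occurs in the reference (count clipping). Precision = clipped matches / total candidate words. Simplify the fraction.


Reference word counts: {'boy': 4, 'drinks': 2, 'jumps': 3, 'lost': 1}
Checking each candidate word (with clipping):
  'boy' -> in reference (ref count 4, used 1/4) -> match (matches: 1)
  'jumps' -> in reference (ref count 3, used 1/3) -> match (matches: 2)
  'lost' -> in reference (ref count 1, used 1/1) -> match (matches: 3)
  'lost' -> ref count 1 already used up (1/1) -> clipped, no match (matches: 3)
  'jumps' -> in reference (ref count 3, used 2/3) -> match (matches: 4)
  'boy' -> in reference (ref count 4, used 2/4) -> match (matches: 5)
  'lost' -> ref count 1 already used up (1/1) -> clipped, no match (matches: 5)
  'drinks' -> in reference (ref count 2, used 1/2) -> match (matches: 6)
  'jumps' -> in reference (ref count 3, used 3/3) -> match (matches: 7)
  'boy' -> in reference (ref count 4, used 3/4) -> match (matches: 8)
Clipped matches: 8, Candidate length: 10
Precision = 8/10 = 4/5

4/5


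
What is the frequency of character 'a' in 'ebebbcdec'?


Scanning 'ebebbcdec' for 'a':
  No matches found.
Total occurrences of 'a': 0

0


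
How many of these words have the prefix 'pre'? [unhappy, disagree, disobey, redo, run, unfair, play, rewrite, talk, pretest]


Checking each word for prefix 'pre':
  'unhappy' -> no (count: 0)
  'disagree' -> no (count: 0)
  'disobey' -> no (count: 0)
  'redo' -> no (count: 0)
  'run' -> no (count: 0)
  'unfair' -> no (count: 0)
  'play' -> no (count: 0)
  'rewrite' -> no (count: 0)
  'talk' -> no (count: 0)
  'pretest' -> YES, starts with 'pre' (count: 1)
Total with prefix 'pre': 1

1


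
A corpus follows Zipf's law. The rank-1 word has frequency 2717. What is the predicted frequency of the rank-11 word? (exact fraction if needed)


Zipf's law: freq(rank) = f1 / rank
f1 = 2717, rank = 11
freq = 2717 / 11
= 247

247


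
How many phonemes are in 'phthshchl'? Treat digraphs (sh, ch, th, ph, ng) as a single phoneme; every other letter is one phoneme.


Parsing 'phthshchl' greedily, digraphs first:
  'ph' -> digraph (1 consonant phoneme) (phonemes so far: 1)
  'th' -> digraph (1 consonant phoneme) (phonemes so far: 2)
  'sh' -> digraph (1 consonant phoneme) (phonemes so far: 3)
  'ch' -> digraph (1 consonant phoneme) (phonemes so far: 4)
  'l' -> consonant phoneme (phonemes so far: 5)
Total phonemes: 5

5


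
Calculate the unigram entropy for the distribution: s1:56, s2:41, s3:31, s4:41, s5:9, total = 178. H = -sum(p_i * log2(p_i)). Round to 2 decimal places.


Computing entropy H = -sum(p_i * log2(p_i)):
  s1: p = 56/178 = 0.3146, -p*log2(p) = 0.5249
  s2: p = 41/178 = 0.2303, -p*log2(p) = 0.4879
  s3: p = 31/178 = 0.1742, -p*log2(p) = 0.4391
  s4: p = 41/178 = 0.2303, -p*log2(p) = 0.4879
  s5: p = 9/178 = 0.0506, -p*log2(p) = 0.2177
H = sum of terms = 2.1575
Rounded to 2 decimals: 2.16

2.16


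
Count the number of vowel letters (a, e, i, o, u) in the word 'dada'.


Scanning each character of 'dada':
  Position 1: 'd' -> consonant (running count: 0)
  Position 2: 'a' -> vowel (running count: 1)
  Position 3: 'd' -> consonant (running count: 1)
  Position 4: 'a' -> vowel (running count: 2)
Total vowels: 2

2


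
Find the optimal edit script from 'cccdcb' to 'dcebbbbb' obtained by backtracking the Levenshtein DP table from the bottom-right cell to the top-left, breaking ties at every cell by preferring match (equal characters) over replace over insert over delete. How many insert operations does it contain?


Edit distance = 6. Backtracking from cell (6, 8) with preference match > replace > insert > delete,
then listing the resulting alignment 'cccdcb' -> 'dcebbbbb' left to right:
  Step 1: insert 'd' [insertion #1]
  Step 2: keep 'c'
  Step 3: insert 'e' [insertion #2]
  Step 4: replace c->b
  Step 5: replace c->b
  Step 6: replace d->b
  Step 7: replace c->b
  Step 8: keep 'b'
Total insertions: 2

2


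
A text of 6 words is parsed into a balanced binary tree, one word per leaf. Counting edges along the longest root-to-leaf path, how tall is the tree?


In a balanced binary tree with n leaves the deepest leaf is ceil(log2(n)) edges below the root.
log2(6) = 2.5850
ceil(2.5850) = 3
height (edges) = 3

3


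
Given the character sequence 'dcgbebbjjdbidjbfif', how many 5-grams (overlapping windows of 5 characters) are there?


String 'dcgbebbjjdbidjbfif' has length L = 18.
Number of overlapping n-grams = L - n + 1
Substituting: 18 - 5 + 1 = 14

14


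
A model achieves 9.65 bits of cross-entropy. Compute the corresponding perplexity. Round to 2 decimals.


Perplexity formula: PP = 2^H
H = 9.65
PP = 2^9.65
Decompose: 2^9.65 = 2^9 * 2^0.65
2^9 = 512, 2^0.65 ~ 1.5691682
PP ~ 512 * 1.5691682 = 803.4141184
Rounded to 2 decimals: 803.41

803.41


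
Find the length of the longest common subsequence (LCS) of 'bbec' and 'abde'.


DP table for LCS of 'bbec' and 'abde':
       a  b  d  e
    0  0  0  0  0
  b 0  0  1  1  1
  b 0  0  1  1  1
  e 0  0  1  1  2
  c 0  0  1  1  2
LCS: 'be'
LCS length = 2

2


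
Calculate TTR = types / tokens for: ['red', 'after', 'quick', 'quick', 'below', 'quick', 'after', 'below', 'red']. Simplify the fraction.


Tokens: 9
Unique types: ('after', 'below', 'quick', 'red') = 4
TTR = 4/9
Already in lowest terms.

4/9


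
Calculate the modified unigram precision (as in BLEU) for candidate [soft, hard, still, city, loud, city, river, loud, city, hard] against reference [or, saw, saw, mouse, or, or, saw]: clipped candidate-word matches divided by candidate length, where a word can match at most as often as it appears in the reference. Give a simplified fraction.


Reference word counts: {'mouse': 1, 'or': 3, 'saw': 3}
Checking each candidate word (with clipping):
  'soft' -> not in reference -> no match (matches: 0)
  'hard' -> not in reference -> no match (matches: 0)
  'still' -> not in reference -> no match (matches: 0)
  'city' -> not in reference -> no match (matches: 0)
  'loud' -> not in reference -> no match (matches: 0)
  'city' -> not in reference -> no match (matches: 0)
  'river' -> not in reference -> no match (matches: 0)
  'loud' -> not in reference -> no match (matches: 0)
  'city' -> not in reference -> no match (matches: 0)
  'hard' -> not in reference -> no match (matches: 0)
Clipped matches: 0, Candidate length: 10
Precision = 0/10 = 0

0


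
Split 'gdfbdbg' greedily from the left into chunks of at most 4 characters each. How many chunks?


'gdfbdbg' has 7 characters.
Chunking with max size 4:
  Chunk 1: 'gdfb' (positions 0-3)
  Chunk 2: 'dbg' (positions 4-6)
Total chunks: ceil(7 / 4) = 2

2


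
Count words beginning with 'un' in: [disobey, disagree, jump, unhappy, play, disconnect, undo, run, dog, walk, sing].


Checking each word for prefix 'un':
  'disobey' -> no (count: 0)
  'disagree' -> no (count: 0)
  'jump' -> no (count: 0)
  'unhappy' -> YES, starts with 'un' (count: 1)
  'play' -> no (count: 1)
  'disconnect' -> no (count: 1)
  'undo' -> YES, starts with 'un' (count: 2)
  'run' -> no (count: 2)
  'dog' -> no (count: 2)
  'walk' -> no (count: 2)
  'sing' -> no (count: 2)
Total with prefix 'un': 2

2


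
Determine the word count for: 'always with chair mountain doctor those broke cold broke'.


Counting words by splitting on spaces:
  Word 1: 'always'
  Word 2: 'with'
  Word 3: 'chair'
  Word 4: 'mountain'
  Word 5: 'doctor'
  Word 6: 'those'
  Word 7: 'broke'
  Word 8: 'cold'
  Word 9: 'broke'
Total words: 9

9


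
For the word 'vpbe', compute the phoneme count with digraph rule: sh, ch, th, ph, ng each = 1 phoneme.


Parsing 'vpbe' greedily, digraphs first:
  'v' -> consonant phoneme (phonemes so far: 1)
  'p' -> consonant phoneme (phonemes so far: 2)
  'b' -> consonant phoneme (phonemes so far: 3)
  'e' -> vowel phoneme (phonemes so far: 4)
Total phonemes: 4

4


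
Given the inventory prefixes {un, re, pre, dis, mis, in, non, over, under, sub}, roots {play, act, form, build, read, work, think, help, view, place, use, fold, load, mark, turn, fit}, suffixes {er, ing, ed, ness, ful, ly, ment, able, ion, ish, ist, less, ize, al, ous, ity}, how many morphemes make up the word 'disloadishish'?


Segmenting 'disloadishish' against the inventory:
  'dis' -> prefix (morpheme 1)
  'load' -> root (morpheme 2)
  'ish' -> suffix (morpheme 3)
  'ish' -> suffix (morpheme 4)
Total morphemes: 4

4


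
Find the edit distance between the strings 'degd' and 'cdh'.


Building DP table for s1='degd' (len 4) and s2='cdh' (len 3):
       c  d  h
    0  1  2  3
  d 1  1  1  2
  e 2  2  2  2
  g 3  3  3  3
  d 4  4  3  4
Edit distance = dp[4][3] = 4

4


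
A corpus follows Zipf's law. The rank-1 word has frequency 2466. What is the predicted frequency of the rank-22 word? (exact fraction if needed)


Zipf's law: freq(rank) = f1 / rank
f1 = 2466, rank = 22
freq = 2466 / 22
GCD(2466, 22) = 2
Simplified: 1233/11

1233/11


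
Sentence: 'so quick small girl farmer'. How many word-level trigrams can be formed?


Word trigrams from [5] words:
  Trigram 1: (so quick small)
  Trigram 2: (quick small girl)
  Trigram 3: (small girl farmer)
Total word trigrams: 5 - 2 = 3

3


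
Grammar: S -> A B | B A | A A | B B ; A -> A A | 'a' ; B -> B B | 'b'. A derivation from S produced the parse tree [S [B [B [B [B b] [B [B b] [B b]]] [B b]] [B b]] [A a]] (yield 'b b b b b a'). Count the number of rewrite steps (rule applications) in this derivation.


Every bracketed nonterminal node [X ...] in the tree is produced by exactly one rule application.
Reading the tree off as a leftmost derivation:
  Step 1: S  =>  B A   (applied S -> B A)
  Step 2: B A  =>  B B A   (applied B -> B B)
  Step 3: B B A  =>  B B B A   (applied B -> B B)
  Step 4: B B B A  =>  B B B B A   (applied B -> B B)
  Step 5: B B B B A  =>  b B B B A   (applied B -> b)
  Step 6: b B B B A  =>  b B B B B A   (applied B -> B B)
  Step 7: b B B B B A  =>  b b B B B A   (applied B -> b)
  Step 8: b b B B B A  =>  b b b B B A   (applied B -> b)
  Step 9: b b b B B A  =>  b b b b B A   (applied B -> b)
  Step 10: b b b b B A  =>  b b b b b A   (applied B -> b)
  Step 11: b b b b b A  =>  b b b b b a   (applied A -> a)
Final yield: b b b b b a
Total rewrite steps: 11

11


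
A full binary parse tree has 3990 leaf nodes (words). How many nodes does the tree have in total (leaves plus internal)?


Leaf nodes (terminals): 3990
Internal nodes = n - 1 = 3990 - 1 = 3989
Total = leaves + internal = 3990 + 3989 = 7979

7979


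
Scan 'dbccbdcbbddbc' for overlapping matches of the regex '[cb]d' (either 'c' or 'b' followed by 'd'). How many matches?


Pattern: [cb]d means either 'c' or 'b' followed by 'd'.
Scanning 'dbccbdcbbddbc' position-by-position:
  Pos 0: window 'db' -> no
  Pos 1: window 'bc' -> no
  Pos 2: window 'cc' -> no
  Pos 3: window 'cb' -> no
  Pos 4: window 'bd' -> MATCH
  Pos 5: window 'dc' -> no
  Pos 6: window 'cb' -> no
  Pos 7: window 'bb' -> no
  Pos 8: window 'bd' -> MATCH
  Pos 9: window 'dd' -> no
  Pos 10: window 'db' -> no
  Pos 11: window 'bc' -> no
  Pos 12: window 'c' -> no
Total matches: 2

2


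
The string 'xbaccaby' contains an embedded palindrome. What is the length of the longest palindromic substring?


Scanning 'xbaccaby' for palindromic substrings.
Substring at positions 1-6: 'baccab'.
Check: reverse('baccab') = 'baccab' -> palindrome confirmed.
Neighbouring characters ('x' / 'y') break symmetry, so it cannot extend further.
No longer palindromic substring exists; longest length = 6

6


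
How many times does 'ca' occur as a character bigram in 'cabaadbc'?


Scanning 'cabaadbc' for bigram 'ca':
  Position 0: 'ca' -> MATCH
  Position 1: 'ab' -> no
  Position 2: 'ba' -> no
  Position 3: 'aa' -> no
  Position 4: 'ad' -> no
  Position 5: 'db' -> no
  Position 6: 'bc' -> no
Total matches: 1

1


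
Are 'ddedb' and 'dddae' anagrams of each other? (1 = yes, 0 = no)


Sort characters of 'ddedb': 'bddde'
Sort characters of 'dddae': 'addde'
Sorted forms differ -> they are NOT anagrams
Result: 0

0


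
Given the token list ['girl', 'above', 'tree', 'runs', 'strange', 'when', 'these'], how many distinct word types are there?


Listing all tokens and tracking unique types:
  Token 1: 'girl' -> NEW (unique so far: 1)
  Token 2: 'above' -> NEW (unique so far: 2)
  Token 3: 'tree' -> NEW (unique so far: 3)
  Token 4: 'runs' -> NEW (unique so far: 4)
  Token 5: 'strange' -> NEW (unique so far: 5)
  Token 6: 'when' -> NEW (unique so far: 6)
  Token 7: 'these' -> NEW (unique so far: 7)
Unique types: ('above', 'girl', 'runs', 'strange', 'these', 'tree', 'when')
Vocabulary size: 7

7


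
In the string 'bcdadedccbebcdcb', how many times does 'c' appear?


Scanning 'bcdadedccbebcdcb' for 'c':
  Position 1: 'c' -> MATCH (count: 1)
  Position 7: 'c' -> MATCH (count: 2)
  Position 8: 'c' -> MATCH (count: 3)
  Position 12: 'c' -> MATCH (count: 4)
  Position 14: 'c' -> MATCH (count: 5)
Total occurrences of 'c': 5

5


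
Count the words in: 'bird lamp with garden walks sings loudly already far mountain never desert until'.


Counting words by splitting on spaces:
  Word 1: 'bird'
  Word 2: 'lamp'
  Word 3: 'with'
  Word 4: 'garden'
  Word 5: 'walks'
  Word 6: 'sings'
  Word 7: 'loudly'
  Word 8: 'already'
  Word 9: 'far'
  Word 10: 'mountain'
  Word 11: 'never'
  Word 12: 'desert'
  Word 13: 'until'
Total words: 13

13


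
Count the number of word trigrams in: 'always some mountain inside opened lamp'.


Word trigrams from [6] words:
  Trigram 1: (always some mountain)
  Trigram 2: (some mountain inside)
  Trigram 3: (mountain inside opened)
  Trigram 4: (inside opened lamp)
Total word trigrams: 6 - 2 = 4

4


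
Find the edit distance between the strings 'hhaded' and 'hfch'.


Building DP table for s1='hhaded' (len 6) and s2='hfch' (len 4):
       h  f  c  h
    0  1  2  3  4
  h 1  0  1  2  3
  h 2  1  1  2  2
  a 3  2  2  2  3
  d 4  3  3  3  3
  e 5  4  4  4  4
  d 6  5  5  5  5
Edit distance = dp[6][4] = 5

5


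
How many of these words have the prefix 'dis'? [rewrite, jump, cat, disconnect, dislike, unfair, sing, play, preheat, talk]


Checking each word for prefix 'dis':
  'rewrite' -> no (count: 0)
  'jump' -> no (count: 0)
  'cat' -> no (count: 0)
  'disconnect' -> YES, starts with 'dis' (count: 1)
  'dislike' -> YES, starts with 'dis' (count: 2)
  'unfair' -> no (count: 2)
  'sing' -> no (count: 2)
  'play' -> no (count: 2)
  'preheat' -> no (count: 2)
  'talk' -> no (count: 2)
Total with prefix 'dis': 2

2


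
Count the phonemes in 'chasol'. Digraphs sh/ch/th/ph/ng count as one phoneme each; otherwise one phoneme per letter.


Parsing 'chasol' greedily, digraphs first:
  'ch' -> digraph (1 consonant phoneme) (phonemes so far: 1)
  'a' -> vowel phoneme (phonemes so far: 2)
  's' -> consonant phoneme (phonemes so far: 3)
  'o' -> vowel phoneme (phonemes so far: 4)
  'l' -> consonant phoneme (phonemes so far: 5)
Total phonemes: 5

5


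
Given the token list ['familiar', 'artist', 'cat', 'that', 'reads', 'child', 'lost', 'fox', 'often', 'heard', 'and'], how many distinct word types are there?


Listing all tokens and tracking unique types:
  Token 1: 'familiar' -> NEW (unique so far: 1)
  Token 2: 'artist' -> NEW (unique so far: 2)
  Token 3: 'cat' -> NEW (unique so far: 3)
  Token 4: 'that' -> NEW (unique so far: 4)
  Token 5: 'reads' -> NEW (unique so far: 5)
  Token 6: 'child' -> NEW (unique so far: 6)
  Token 7: 'lost' -> NEW (unique so far: 7)
  Token 8: 'fox' -> NEW (unique so far: 8)
  Token 9: 'often' -> NEW (unique so far: 9)
  Token 10: 'heard' -> NEW (unique so far: 10)
  Token 11: 'and' -> NEW (unique so far: 11)
Unique types: ('and', 'artist', 'cat', 'child', 'familiar', 'fox', 'heard', 'lost', 'often', 'reads', 'that')
Vocabulary size: 11

11


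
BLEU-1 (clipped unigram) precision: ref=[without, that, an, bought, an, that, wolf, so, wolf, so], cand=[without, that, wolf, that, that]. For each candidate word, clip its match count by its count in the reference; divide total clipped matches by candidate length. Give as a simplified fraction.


Reference word counts: {'an': 2, 'bought': 1, 'so': 2, 'that': 2, 'without': 1, 'wolf': 2}
Checking each candidate word (with clipping):
  'without' -> in reference (ref count 1, used 1/1) -> match (matches: 1)
  'that' -> in reference (ref count 2, used 1/2) -> match (matches: 2)
  'wolf' -> in reference (ref count 2, used 1/2) -> match (matches: 3)
  'that' -> in reference (ref count 2, used 2/2) -> match (matches: 4)
  'that' -> ref count 2 already used up (2/2) -> clipped, no match (matches: 4)
Clipped matches: 4, Candidate length: 5
Precision = 4/5

4/5


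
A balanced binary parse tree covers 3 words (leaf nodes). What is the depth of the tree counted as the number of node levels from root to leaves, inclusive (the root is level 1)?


In a balanced binary tree with n leaves the deepest leaf is ceil(log2(n)) edges below the root,
so counting node levels inclusive of root and leaves gives ceil(log2(n)) + 1 levels.
log2(3) = 1.5850
ceil(1.5850) = 2
levels = 2 + 1 = 3

3


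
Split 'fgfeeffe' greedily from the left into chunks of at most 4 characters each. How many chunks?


'fgfeeffe' has 8 characters.
Chunking with max size 4:
  Chunk 1: 'fgfe' (positions 0-3)
  Chunk 2: 'effe' (positions 4-7)
Total chunks: ceil(8 / 4) = 2

2


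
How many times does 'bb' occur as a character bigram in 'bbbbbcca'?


Scanning 'bbbbbcca' for bigram 'bb':
  Position 0: 'bb' -> MATCH
  Position 1: 'bb' -> MATCH
  Position 2: 'bb' -> MATCH
  Position 3: 'bb' -> MATCH
  Position 4: 'bc' -> no
  Position 5: 'cc' -> no
  Position 6: 'ca' -> no
Total matches: 4

4


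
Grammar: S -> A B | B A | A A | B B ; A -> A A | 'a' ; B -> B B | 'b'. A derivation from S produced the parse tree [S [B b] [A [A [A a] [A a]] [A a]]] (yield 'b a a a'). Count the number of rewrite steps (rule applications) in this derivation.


Every bracketed nonterminal node [X ...] in the tree is produced by exactly one rule application.
Reading the tree off as a leftmost derivation:
  Step 1: S  =>  B A   (applied S -> B A)
  Step 2: B A  =>  b A   (applied B -> b)
  Step 3: b A  =>  b A A   (applied A -> A A)
  Step 4: b A A  =>  b A A A   (applied A -> A A)
  Step 5: b A A A  =>  b a A A   (applied A -> a)
  Step 6: b a A A  =>  b a a A   (applied A -> a)
  Step 7: b a a A  =>  b a a a   (applied A -> a)
Final yield: b a a a
Total rewrite steps: 7

7


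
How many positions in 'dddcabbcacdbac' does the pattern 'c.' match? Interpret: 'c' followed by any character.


Pattern: c. means 'c' followed by any character.
Scanning 'dddcabbcacdbac' position-by-position:
  Pos 0: window 'dd' -> no
  Pos 1: window 'dd' -> no
  Pos 2: window 'dc' -> no
  Pos 3: window 'ca' -> MATCH
  Pos 4: window 'ab' -> no
  Pos 5: window 'bb' -> no
  Pos 6: window 'bc' -> no
  Pos 7: window 'ca' -> MATCH
  Pos 8: window 'ac' -> no
  Pos 9: window 'cd' -> MATCH
  Pos 10: window 'db' -> no
  Pos 11: window 'ba' -> no
  Pos 12: window 'ac' -> no
  Pos 13: window 'c' -> no
Total matches: 3

3


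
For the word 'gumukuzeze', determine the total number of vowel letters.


Scanning each character of 'gumukuzeze':
  Position 1: 'g' -> consonant (running count: 0)
  Position 2: 'u' -> vowel (running count: 1)
  Position 3: 'm' -> consonant (running count: 1)
  Position 4: 'u' -> vowel (running count: 2)
  Position 5: 'k' -> consonant (running count: 2)
  Position 6: 'u' -> vowel (running count: 3)
  Position 7: 'z' -> consonant (running count: 3)
  Position 8: 'e' -> vowel (running count: 4)
  Position 9: 'z' -> consonant (running count: 4)
  Position 10: 'e' -> vowel (running count: 5)
Total vowels: 5

5


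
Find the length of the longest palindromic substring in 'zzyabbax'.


Scanning 'zzyabbax' for palindromic substrings.
Substring at positions 3-6: 'abba'.
Check: reverse('abba') = 'abba' -> palindrome confirmed.
Neighbouring characters ('y' / 'x') break symmetry, so it cannot extend further.
No longer palindromic substring exists; longest length = 4

4


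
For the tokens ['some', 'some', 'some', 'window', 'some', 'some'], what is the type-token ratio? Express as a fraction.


Tokens: 6
Unique types: ('some', 'window') = 2
TTR = 2/6
Simplify: divide both by 2 -> 1/3
TTR = 1/3

1/3


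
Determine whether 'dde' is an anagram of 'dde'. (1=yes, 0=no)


Sort characters of 'dde': 'dde'
Sort characters of 'dde': 'dde'
Sorted forms match -> they ARE anagrams
Result: 1

1


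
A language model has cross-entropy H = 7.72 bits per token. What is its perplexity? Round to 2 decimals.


Perplexity formula: PP = 2^H
H = 7.72
PP = 2^7.72
Decompose: 2^7.72 = 2^7 * 2^0.72
2^7 = 128, 2^0.72 ~ 1.6471820
PP ~ 128 * 1.6471820 = 210.8392960
Rounded to 2 decimals: 210.84

210.84


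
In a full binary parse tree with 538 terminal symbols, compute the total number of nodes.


Leaf nodes (terminals): 538
Internal nodes = n - 1 = 538 - 1 = 537
Total = leaves + internal = 538 + 537 = 1075

1075


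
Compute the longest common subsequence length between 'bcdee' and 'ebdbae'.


DP table for LCS of 'bcdee' and 'ebdbae':
       e  b  d  b  a  e
    0  0  0  0  0  0  0
  b 0  0  1  1  1  1  1
  c 0  0  1  1  1  1  1
  d 0  0  1  2  2  2  2
  e 0  1  1  2  2  2  3
  e 0  1  1  2  2  2  3
LCS: 'bde'
LCS length = 3

3


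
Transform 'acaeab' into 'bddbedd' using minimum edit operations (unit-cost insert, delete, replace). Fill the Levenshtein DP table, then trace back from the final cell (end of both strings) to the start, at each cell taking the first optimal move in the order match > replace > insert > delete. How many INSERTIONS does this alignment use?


Edit distance = 6. Backtracking from cell (6, 7) with preference match > replace > insert > delete,
then listing the resulting alignment 'acaeab' -> 'bddbedd' left to right:
  Step 1: insert 'b' [insertion #1]
  Step 2: replace a->d
  Step 3: replace c->d
  Step 4: replace a->b
  Step 5: keep 'e'
  Step 6: replace a->d
  Step 7: replace b->d
Total insertions: 1

1


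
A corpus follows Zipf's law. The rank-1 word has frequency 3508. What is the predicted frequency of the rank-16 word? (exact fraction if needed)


Zipf's law: freq(rank) = f1 / rank
f1 = 3508, rank = 16
freq = 3508 / 16
GCD(3508, 16) = 4
Simplified: 877/4

877/4


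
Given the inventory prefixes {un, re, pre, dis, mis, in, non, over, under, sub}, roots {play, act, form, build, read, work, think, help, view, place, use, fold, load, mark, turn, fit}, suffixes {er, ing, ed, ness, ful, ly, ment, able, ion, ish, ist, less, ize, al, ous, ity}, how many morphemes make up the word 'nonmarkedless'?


Segmenting 'nonmarkedless' against the inventory:
  'non' -> prefix (morpheme 1)
  'mark' -> root (morpheme 2)
  'ed' -> suffix (morpheme 3)
  'less' -> suffix (morpheme 4)
Total morphemes: 4

4


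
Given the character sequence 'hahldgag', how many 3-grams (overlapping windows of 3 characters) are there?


String 'hahldgag' has length L = 8.
Number of overlapping n-grams = L - n + 1
Substituting: 8 - 3 + 1 = 6

6


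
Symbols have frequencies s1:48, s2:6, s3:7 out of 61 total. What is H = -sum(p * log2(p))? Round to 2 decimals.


Computing entropy H = -sum(p_i * log2(p_i)):
  s1: p = 48/61 = 0.7869, -p*log2(p) = 0.2721
  s2: p = 6/61 = 0.0984, -p*log2(p) = 0.3291
  s3: p = 7/61 = 0.1148, -p*log2(p) = 0.3584
H = sum of terms = 0.9596
Rounded to 2 decimals: 0.96

0.96


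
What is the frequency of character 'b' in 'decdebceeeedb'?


Scanning 'decdebceeeedb' for 'b':
  Position 5: 'b' -> MATCH (count: 1)
  Position 12: 'b' -> MATCH (count: 2)
Total occurrences of 'b': 2

2


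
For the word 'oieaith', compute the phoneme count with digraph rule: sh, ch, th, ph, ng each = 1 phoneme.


Parsing 'oieaith' greedily, digraphs first:
  'o' -> vowel phoneme (phonemes so far: 1)
  'i' -> vowel phoneme (phonemes so far: 2)
  'e' -> vowel phoneme (phonemes so far: 3)
  'a' -> vowel phoneme (phonemes so far: 4)
  'i' -> vowel phoneme (phonemes so far: 5)
  'th' -> digraph (1 consonant phoneme) (phonemes so far: 6)
Total phonemes: 6

6


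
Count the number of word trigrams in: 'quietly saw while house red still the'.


Word trigrams from [7] words:
  Trigram 1: (quietly saw while)
  Trigram 2: (saw while house)
  Trigram 3: (while house red)
  Trigram 4: (house red still)
  Trigram 5: (red still the)
Total word trigrams: 7 - 2 = 5

5


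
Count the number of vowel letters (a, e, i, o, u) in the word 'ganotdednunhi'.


Scanning each character of 'ganotdednunhi':
  Position 1: 'g' -> consonant (running count: 0)
  Position 2: 'a' -> vowel (running count: 1)
  Position 3: 'n' -> consonant (running count: 1)
  Position 4: 'o' -> vowel (running count: 2)
  Position 5: 't' -> consonant (running count: 2)
  Position 6: 'd' -> consonant (running count: 2)
  Position 7: 'e' -> vowel (running count: 3)
  Position 8: 'd' -> consonant (running count: 3)
  Position 9: 'n' -> consonant (running count: 3)
  Position 10: 'u' -> vowel (running count: 4)
  Position 11: 'n' -> consonant (running count: 4)
  Position 12: 'h' -> consonant (running count: 4)
  Position 13: 'i' -> vowel (running count: 5)
Total vowels: 5

5


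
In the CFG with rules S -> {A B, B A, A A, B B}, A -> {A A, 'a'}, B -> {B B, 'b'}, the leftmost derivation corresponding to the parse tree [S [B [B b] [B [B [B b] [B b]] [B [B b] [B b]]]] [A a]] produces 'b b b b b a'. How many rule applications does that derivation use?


Every bracketed nonterminal node [X ...] in the tree is produced by exactly one rule application.
Reading the tree off as a leftmost derivation:
  Step 1: S  =>  B A   (applied S -> B A)
  Step 2: B A  =>  B B A   (applied B -> B B)
  Step 3: B B A  =>  b B A   (applied B -> b)
  Step 4: b B A  =>  b B B A   (applied B -> B B)
  Step 5: b B B A  =>  b B B B A   (applied B -> B B)
  Step 6: b B B B A  =>  b b B B A   (applied B -> b)
  Step 7: b b B B A  =>  b b b B A   (applied B -> b)
  Step 8: b b b B A  =>  b b b B B A   (applied B -> B B)
  Step 9: b b b B B A  =>  b b b b B A   (applied B -> b)
  Step 10: b b b b B A  =>  b b b b b A   (applied B -> b)
  Step 11: b b b b b A  =>  b b b b b a   (applied A -> a)
Final yield: b b b b b a
Total rewrite steps: 11

11


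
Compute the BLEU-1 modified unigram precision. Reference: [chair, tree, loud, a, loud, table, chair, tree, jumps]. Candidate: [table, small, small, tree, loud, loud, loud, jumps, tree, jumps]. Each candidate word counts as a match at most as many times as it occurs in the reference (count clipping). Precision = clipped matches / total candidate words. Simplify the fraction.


Reference word counts: {'a': 1, 'chair': 2, 'jumps': 1, 'loud': 2, 'table': 1, 'tree': 2}
Checking each candidate word (with clipping):
  'table' -> in reference (ref count 1, used 1/1) -> match (matches: 1)
  'small' -> not in reference -> no match (matches: 1)
  'small' -> not in reference -> no match (matches: 1)
  'tree' -> in reference (ref count 2, used 1/2) -> match (matches: 2)
  'loud' -> in reference (ref count 2, used 1/2) -> match (matches: 3)
  'loud' -> in reference (ref count 2, used 2/2) -> match (matches: 4)
  'loud' -> ref count 2 already used up (2/2) -> clipped, no match (matches: 4)
  'jumps' -> in reference (ref count 1, used 1/1) -> match (matches: 5)
  'tree' -> in reference (ref count 2, used 2/2) -> match (matches: 6)
  'jumps' -> ref count 1 already used up (1/1) -> clipped, no match (matches: 6)
Clipped matches: 6, Candidate length: 10
Precision = 6/10 = 3/5

3/5


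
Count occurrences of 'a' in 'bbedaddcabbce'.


Scanning 'bbedaddcabbce' for 'a':
  Position 4: 'a' -> MATCH (count: 1)
  Position 8: 'a' -> MATCH (count: 2)
Total occurrences of 'a': 2

2


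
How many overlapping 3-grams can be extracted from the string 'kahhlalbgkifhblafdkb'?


String 'kahhlalbgkifhblafdkb' has length L = 20.
Number of overlapping n-grams = L - n + 1
Substituting: 20 - 3 + 1 = 18

18
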